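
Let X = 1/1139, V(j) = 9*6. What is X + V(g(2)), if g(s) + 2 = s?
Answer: 61507/1139 ≈ 54.001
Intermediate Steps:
g(s) = -2 + s
V(j) = 54
X = 1/1139 ≈ 0.00087796
X + V(g(2)) = 1/1139 + 54 = 61507/1139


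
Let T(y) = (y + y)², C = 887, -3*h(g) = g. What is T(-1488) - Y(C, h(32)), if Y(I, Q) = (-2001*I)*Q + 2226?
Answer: -10077778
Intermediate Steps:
h(g) = -g/3
Y(I, Q) = 2226 - 2001*I*Q (Y(I, Q) = -2001*I*Q + 2226 = 2226 - 2001*I*Q)
T(y) = 4*y² (T(y) = (2*y)² = 4*y²)
T(-1488) - Y(C, h(32)) = 4*(-1488)² - (2226 - 2001*887*(-⅓*32)) = 4*2214144 - (2226 - 2001*887*(-32/3)) = 8856576 - (2226 + 18932128) = 8856576 - 1*18934354 = 8856576 - 18934354 = -10077778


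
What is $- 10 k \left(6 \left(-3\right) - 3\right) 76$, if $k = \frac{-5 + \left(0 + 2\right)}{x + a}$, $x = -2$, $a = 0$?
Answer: $23940$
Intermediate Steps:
$k = \frac{3}{2}$ ($k = \frac{-5 + \left(0 + 2\right)}{-2 + 0} = \frac{-5 + 2}{-2} = \left(-3\right) \left(- \frac{1}{2}\right) = \frac{3}{2} \approx 1.5$)
$- 10 k \left(6 \left(-3\right) - 3\right) 76 = \left(-10\right) \frac{3}{2} \left(6 \left(-3\right) - 3\right) 76 = - 15 \left(-18 - 3\right) 76 = \left(-15\right) \left(-21\right) 76 = 315 \cdot 76 = 23940$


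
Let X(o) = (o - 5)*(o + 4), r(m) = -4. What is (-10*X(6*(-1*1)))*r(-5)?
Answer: 880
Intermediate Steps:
X(o) = (-5 + o)*(4 + o)
(-10*X(6*(-1*1)))*r(-5) = -10*(-20 + (6*(-1*1))² - 6*(-1*1))*(-4) = -10*(-20 + (6*(-1))² - 6*(-1))*(-4) = -10*(-20 + (-6)² - 1*(-6))*(-4) = -10*(-20 + 36 + 6)*(-4) = -10*22*(-4) = -220*(-4) = 880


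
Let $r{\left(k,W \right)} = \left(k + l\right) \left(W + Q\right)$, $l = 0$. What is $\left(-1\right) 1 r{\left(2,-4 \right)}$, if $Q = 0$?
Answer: $8$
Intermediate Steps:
$r{\left(k,W \right)} = W k$ ($r{\left(k,W \right)} = \left(k + 0\right) \left(W + 0\right) = k W = W k$)
$\left(-1\right) 1 r{\left(2,-4 \right)} = \left(-1\right) 1 \left(\left(-4\right) 2\right) = \left(-1\right) \left(-8\right) = 8$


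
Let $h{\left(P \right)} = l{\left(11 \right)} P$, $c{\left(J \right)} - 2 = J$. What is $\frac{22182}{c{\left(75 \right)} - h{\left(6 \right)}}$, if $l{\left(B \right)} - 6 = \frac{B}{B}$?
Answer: $\frac{22182}{35} \approx 633.77$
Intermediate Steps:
$l{\left(B \right)} = 7$ ($l{\left(B \right)} = 6 + \frac{B}{B} = 6 + 1 = 7$)
$c{\left(J \right)} = 2 + J$
$h{\left(P \right)} = 7 P$
$\frac{22182}{c{\left(75 \right)} - h{\left(6 \right)}} = \frac{22182}{\left(2 + 75\right) - 7 \cdot 6} = \frac{22182}{77 - 42} = \frac{22182}{35}$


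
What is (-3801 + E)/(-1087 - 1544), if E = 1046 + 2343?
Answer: 412/2631 ≈ 0.15659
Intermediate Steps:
E = 3389
(-3801 + E)/(-1087 - 1544) = (-3801 + 3389)/(-1087 - 1544) = -412/(-2631) = -412*(-1/2631) = 412/2631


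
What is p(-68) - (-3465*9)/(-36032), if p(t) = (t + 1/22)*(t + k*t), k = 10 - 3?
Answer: 14651709445/396352 ≈ 36966.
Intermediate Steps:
k = 7
p(t) = 8*t*(1/22 + t) (p(t) = (t + 1/22)*(t + 7*t) = (t + 1/22)*(8*t) = (1/22 + t)*(8*t) = 8*t*(1/22 + t))
p(-68) - (-3465*9)/(-36032) = (4/11)*(-68)*(1 + 22*(-68)) - (-3465*9)/(-36032) = (4/11)*(-68)*(1 - 1496) - (-31185)*(-1)/36032 = (4/11)*(-68)*(-1495) - 1*31185/36032 = 406640/11 - 31185/36032 = 14651709445/396352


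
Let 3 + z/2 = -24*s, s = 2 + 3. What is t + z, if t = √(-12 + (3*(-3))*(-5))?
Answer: -246 + √33 ≈ -240.26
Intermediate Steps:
s = 5
z = -246 (z = -6 + 2*(-24*5) = -6 + 2*(-120) = -6 - 240 = -246)
t = √33 (t = √(-12 - 9*(-5)) = √(-12 + 45) = √33 ≈ 5.7446)
t + z = √33 - 246 = -246 + √33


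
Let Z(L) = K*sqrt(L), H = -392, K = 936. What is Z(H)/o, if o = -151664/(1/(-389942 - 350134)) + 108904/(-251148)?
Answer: 411380424*I*sqrt(2)/3523697056193971 ≈ 1.651e-7*I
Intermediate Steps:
Z(L) = 936*sqrt(L)
o = 7047394112387942/62787 (o = -151664/(1/(-740076)) + 108904*(-1/251148) = -151664/(-1/740076) - 27226/62787 = -151664*(-740076) - 27226/62787 = 112242886464 - 27226/62787 = 7047394112387942/62787 ≈ 1.1224e+11)
Z(H)/o = (936*sqrt(-392))/(7047394112387942/62787) = (936*(14*I*sqrt(2)))*(62787/7047394112387942) = (13104*I*sqrt(2))*(62787/7047394112387942) = 411380424*I*sqrt(2)/3523697056193971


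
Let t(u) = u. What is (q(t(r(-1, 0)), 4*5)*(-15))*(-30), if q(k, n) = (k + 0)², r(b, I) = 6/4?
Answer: 2025/2 ≈ 1012.5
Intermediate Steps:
r(b, I) = 3/2 (r(b, I) = 6*(¼) = 3/2)
q(k, n) = k²
(q(t(r(-1, 0)), 4*5)*(-15))*(-30) = ((3/2)²*(-15))*(-30) = ((9/4)*(-15))*(-30) = -135/4*(-30) = 2025/2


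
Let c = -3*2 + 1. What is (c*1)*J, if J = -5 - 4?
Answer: 45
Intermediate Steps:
J = -9
c = -5 (c = -6 + 1 = -5)
(c*1)*J = -5*1*(-9) = -5*(-9) = 45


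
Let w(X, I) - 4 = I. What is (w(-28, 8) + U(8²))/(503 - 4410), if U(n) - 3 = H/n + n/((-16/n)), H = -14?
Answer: 7719/125024 ≈ 0.061740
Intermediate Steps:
w(X, I) = 4 + I
U(n) = 3 - 14/n - n²/16 (U(n) = 3 + (-14/n + n/((-16/n))) = 3 + (-14/n + n*(-n/16)) = 3 + (-14/n - n²/16) = 3 - 14/n - n²/16)
(w(-28, 8) + U(8²))/(503 - 4410) = ((4 + 8) + (3 - 14/(8²) - (8²)²/16))/(503 - 4410) = (12 + (3 - 14/64 - 1/16*64²))/(-3907) = (12 + (3 - 14*1/64 - 1/16*4096))*(-1/3907) = (12 + (3 - 7/32 - 256))*(-1/3907) = (12 - 8103/32)*(-1/3907) = -7719/32*(-1/3907) = 7719/125024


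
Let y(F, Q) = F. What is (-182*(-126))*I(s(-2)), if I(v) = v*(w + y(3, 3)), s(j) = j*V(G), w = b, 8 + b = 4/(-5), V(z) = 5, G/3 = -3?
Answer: 1330056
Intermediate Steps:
G = -9 (G = 3*(-3) = -9)
b = -44/5 (b = -8 + 4/(-5) = -8 + 4*(-⅕) = -8 - ⅘ = -44/5 ≈ -8.8000)
w = -44/5 ≈ -8.8000
s(j) = 5*j (s(j) = j*5 = 5*j)
I(v) = -29*v/5 (I(v) = v*(-44/5 + 3) = v*(-29/5) = -29*v/5)
(-182*(-126))*I(s(-2)) = (-182*(-126))*(-29*(-2)) = 22932*(-29/5*(-10)) = 22932*58 = 1330056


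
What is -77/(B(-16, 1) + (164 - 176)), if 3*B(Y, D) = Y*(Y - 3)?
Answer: -231/268 ≈ -0.86194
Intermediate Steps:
B(Y, D) = Y*(-3 + Y)/3 (B(Y, D) = (Y*(Y - 3))/3 = (Y*(-3 + Y))/3 = Y*(-3 + Y)/3)
-77/(B(-16, 1) + (164 - 176)) = -77/((⅓)*(-16)*(-3 - 16) + (164 - 176)) = -77/((⅓)*(-16)*(-19) - 12) = -77/(304/3 - 12) = -77/268/3 = -77*3/268 = -231/268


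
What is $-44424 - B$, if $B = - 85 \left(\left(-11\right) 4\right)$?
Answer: $-48164$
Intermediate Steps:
$B = 3740$ ($B = \left(-85\right) \left(-44\right) = 3740$)
$-44424 - B = -44424 - 3740 = -48164$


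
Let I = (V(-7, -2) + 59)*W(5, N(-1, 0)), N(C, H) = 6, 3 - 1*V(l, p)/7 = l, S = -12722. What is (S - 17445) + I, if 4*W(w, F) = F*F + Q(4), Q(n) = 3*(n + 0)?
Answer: -28619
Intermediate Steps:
V(l, p) = 21 - 7*l
Q(n) = 3*n
W(w, F) = 3 + F**2/4 (W(w, F) = (F*F + 3*4)/4 = (F**2 + 12)/4 = (12 + F**2)/4 = 3 + F**2/4)
I = 1548 (I = ((21 - 7*(-7)) + 59)*(3 + (1/4)*6**2) = ((21 + 49) + 59)*(3 + (1/4)*36) = (70 + 59)*(3 + 9) = 129*12 = 1548)
(S - 17445) + I = (-12722 - 17445) + 1548 = -30167 + 1548 = -28619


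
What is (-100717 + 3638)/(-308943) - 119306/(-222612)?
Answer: 9744950651/11462403186 ≈ 0.85017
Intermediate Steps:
(-100717 + 3638)/(-308943) - 119306/(-222612) = -97079*(-1/308943) - 119306*(-1/222612) = 97079/308943 + 59653/111306 = 9744950651/11462403186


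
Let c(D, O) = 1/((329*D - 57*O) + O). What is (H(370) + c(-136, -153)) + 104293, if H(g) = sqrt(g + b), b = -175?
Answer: 3772903567/36176 + sqrt(195) ≈ 1.0431e+5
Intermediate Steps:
H(g) = sqrt(-175 + g) (H(g) = sqrt(g - 175) = sqrt(-175 + g))
c(D, O) = 1/(-56*O + 329*D) (c(D, O) = 1/((-57*O + 329*D) + O) = 1/(-56*O + 329*D))
(H(370) + c(-136, -153)) + 104293 = (sqrt(-175 + 370) + 1/(7*(-8*(-153) + 47*(-136)))) + 104293 = (sqrt(195) + 1/(7*(1224 - 6392))) + 104293 = (sqrt(195) + (1/7)/(-5168)) + 104293 = (sqrt(195) + (1/7)*(-1/5168)) + 104293 = (sqrt(195) - 1/36176) + 104293 = (-1/36176 + sqrt(195)) + 104293 = 3772903567/36176 + sqrt(195)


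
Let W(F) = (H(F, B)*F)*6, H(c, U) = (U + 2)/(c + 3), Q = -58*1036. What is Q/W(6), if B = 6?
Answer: -7511/4 ≈ -1877.8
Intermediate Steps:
Q = -60088
H(c, U) = (2 + U)/(3 + c)
W(F) = 48*F/(3 + F) (W(F) = (((2 + 6)/(3 + F))*F)*6 = ((8/(3 + F))*F)*6 = (8*F/(3 + F))*6 = 48*F/(3 + F))
Q/W(6) = -60088/(48*6/(3 + 6)) = -60088/(48*6/9) = -60088/(48*6*(1/9)) = -60088/32 = -60088*1/32 = -7511/4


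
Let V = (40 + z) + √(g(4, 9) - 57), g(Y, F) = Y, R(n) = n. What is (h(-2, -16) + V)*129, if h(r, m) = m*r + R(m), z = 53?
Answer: 14061 + 129*I*√53 ≈ 14061.0 + 939.13*I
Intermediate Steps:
h(r, m) = m + m*r (h(r, m) = m*r + m = m + m*r)
V = 93 + I*√53 (V = (40 + 53) + √(4 - 57) = 93 + √(-53) = 93 + I*√53 ≈ 93.0 + 7.2801*I)
(h(-2, -16) + V)*129 = (-16*(1 - 2) + (93 + I*√53))*129 = (-16*(-1) + (93 + I*√53))*129 = (16 + (93 + I*√53))*129 = (109 + I*√53)*129 = 14061 + 129*I*√53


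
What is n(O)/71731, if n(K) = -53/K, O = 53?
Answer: -1/71731 ≈ -1.3941e-5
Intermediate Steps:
n(O)/71731 = -53/53/71731 = -53*1/53*(1/71731) = -1*1/71731 = -1/71731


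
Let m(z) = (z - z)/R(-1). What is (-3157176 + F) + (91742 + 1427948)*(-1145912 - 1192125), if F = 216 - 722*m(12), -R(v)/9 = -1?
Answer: -3553094605490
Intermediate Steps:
R(v) = 9 (R(v) = -9*(-1) = 9)
m(z) = 0 (m(z) = (z - z)/9 = 0*(⅑) = 0)
F = 216 (F = 216 - 722*0 = 216 + 0 = 216)
(-3157176 + F) + (91742 + 1427948)*(-1145912 - 1192125) = (-3157176 + 216) + (91742 + 1427948)*(-1145912 - 1192125) = -3156960 + 1519690*(-2338037) = -3156960 - 3553091448530 = -3553094605490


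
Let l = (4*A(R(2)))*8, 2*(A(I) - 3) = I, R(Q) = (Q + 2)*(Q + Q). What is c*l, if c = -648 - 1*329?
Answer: -343904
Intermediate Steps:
R(Q) = 2*Q*(2 + Q) (R(Q) = (2 + Q)*(2*Q) = 2*Q*(2 + Q))
A(I) = 3 + I/2
l = 352 (l = (4*(3 + (2*2*(2 + 2))/2))*8 = (4*(3 + (2*2*4)/2))*8 = (4*(3 + (1/2)*16))*8 = (4*(3 + 8))*8 = (4*11)*8 = 44*8 = 352)
c = -977 (c = -648 - 329 = -977)
c*l = -977*352 = -343904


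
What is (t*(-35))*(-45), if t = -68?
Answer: -107100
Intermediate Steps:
(t*(-35))*(-45) = -68*(-35)*(-45) = 2380*(-45) = -107100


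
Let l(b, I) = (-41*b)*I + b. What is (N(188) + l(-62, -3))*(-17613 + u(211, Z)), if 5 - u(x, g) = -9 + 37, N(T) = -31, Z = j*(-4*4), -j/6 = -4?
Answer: 136132284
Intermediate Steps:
j = 24 (j = -6*(-4) = 24)
l(b, I) = b - 41*I*b (l(b, I) = -41*I*b + b = b - 41*I*b)
Z = -384 (Z = 24*(-4*4) = 24*(-16) = -384)
u(x, g) = -23 (u(x, g) = 5 - (-9 + 37) = 5 - 1*28 = 5 - 28 = -23)
(N(188) + l(-62, -3))*(-17613 + u(211, Z)) = (-31 - 62*(1 - 41*(-3)))*(-17613 - 23) = (-31 - 62*(1 + 123))*(-17636) = (-31 - 62*124)*(-17636) = (-31 - 7688)*(-17636) = -7719*(-17636) = 136132284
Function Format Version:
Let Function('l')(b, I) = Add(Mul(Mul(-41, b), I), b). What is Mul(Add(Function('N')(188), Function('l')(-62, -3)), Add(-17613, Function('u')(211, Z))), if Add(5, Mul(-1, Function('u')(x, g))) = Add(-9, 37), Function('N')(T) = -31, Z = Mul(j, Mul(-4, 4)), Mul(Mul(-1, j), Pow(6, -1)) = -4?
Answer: 136132284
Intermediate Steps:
j = 24 (j = Mul(-6, -4) = 24)
Function('l')(b, I) = Add(b, Mul(-41, I, b)) (Function('l')(b, I) = Add(Mul(-41, I, b), b) = Add(b, Mul(-41, I, b)))
Z = -384 (Z = Mul(24, Mul(-4, 4)) = Mul(24, -16) = -384)
Function('u')(x, g) = -23 (Function('u')(x, g) = Add(5, Mul(-1, Add(-9, 37))) = Add(5, Mul(-1, 28)) = Add(5, -28) = -23)
Mul(Add(Function('N')(188), Function('l')(-62, -3)), Add(-17613, Function('u')(211, Z))) = Mul(Add(-31, Mul(-62, Add(1, Mul(-41, -3)))), Add(-17613, -23)) = Mul(Add(-31, Mul(-62, Add(1, 123))), -17636) = Mul(Add(-31, Mul(-62, 124)), -17636) = Mul(Add(-31, -7688), -17636) = Mul(-7719, -17636) = 136132284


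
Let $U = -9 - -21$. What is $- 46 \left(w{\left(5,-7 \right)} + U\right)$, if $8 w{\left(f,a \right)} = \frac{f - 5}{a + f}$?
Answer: $-552$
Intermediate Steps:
$U = 12$ ($U = -9 + 21 = 12$)
$w{\left(f,a \right)} = \frac{-5 + f}{8 \left(a + f\right)}$ ($w{\left(f,a \right)} = \frac{\left(f - 5\right) \frac{1}{a + f}}{8} = \frac{\left(-5 + f\right) \frac{1}{a + f}}{8} = \frac{\frac{1}{a + f} \left(-5 + f\right)}{8} = \frac{-5 + f}{8 \left(a + f\right)}$)
$- 46 \left(w{\left(5,-7 \right)} + U\right) = - 46 \left(\frac{-5 + 5}{8 \left(-7 + 5\right)} + 12\right) = - 46 \left(\frac{1}{8} \frac{1}{-2} \cdot 0 + 12\right) = - 46 \left(\frac{1}{8} \left(- \frac{1}{2}\right) 0 + 12\right) = - 46 \left(0 + 12\right) = \left(-46\right) 12 = -552$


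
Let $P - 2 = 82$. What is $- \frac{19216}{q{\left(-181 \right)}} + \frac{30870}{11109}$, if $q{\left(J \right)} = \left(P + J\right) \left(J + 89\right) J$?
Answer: $\frac{25919282}{9287653} \approx 2.7907$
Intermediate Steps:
$P = 84$ ($P = 2 + 82 = 84$)
$q{\left(J \right)} = J \left(84 + J\right) \left(89 + J\right)$ ($q{\left(J \right)} = \left(84 + J\right) \left(J + 89\right) J = \left(84 + J\right) \left(89 + J\right) J = J \left(84 + J\right) \left(89 + J\right)$)
$- \frac{19216}{q{\left(-181 \right)}} + \frac{30870}{11109} = - \frac{19216}{\left(-181\right) \left(7476 + \left(-181\right)^{2} + 173 \left(-181\right)\right)} + \frac{30870}{11109} = - \frac{19216}{\left(-181\right) \left(7476 + 32761 - 31313\right)} + 30870 \cdot \frac{1}{11109} = - \frac{19216}{\left(-181\right) 8924} + \frac{1470}{529} = - \frac{19216}{-1615244} + \frac{1470}{529} = \left(-19216\right) \left(- \frac{1}{1615244}\right) + \frac{1470}{529} = \frac{4804}{403811} + \frac{1470}{529} = \frac{25919282}{9287653}$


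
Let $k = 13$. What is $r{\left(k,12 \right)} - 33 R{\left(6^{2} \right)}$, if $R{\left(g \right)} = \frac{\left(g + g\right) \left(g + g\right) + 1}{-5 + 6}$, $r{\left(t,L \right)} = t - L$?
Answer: $-171104$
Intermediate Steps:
$R{\left(g \right)} = 1 + 4 g^{2}$ ($R{\left(g \right)} = \frac{2 g 2 g + 1}{1} = \left(4 g^{2} + 1\right) 1 = \left(1 + 4 g^{2}\right) 1 = 1 + 4 g^{2}$)
$r{\left(k,12 \right)} - 33 R{\left(6^{2} \right)} = \left(13 - 12\right) - 33 \left(1 + 4 \left(6^{2}\right)^{2}\right) = \left(13 - 12\right) - 33 \left(1 + 4 \cdot 36^{2}\right) = 1 - 33 \left(1 + 4 \cdot 1296\right) = 1 - 33 \left(1 + 5184\right) = 1 - 171105 = -171104$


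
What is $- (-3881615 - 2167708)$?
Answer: $6049323$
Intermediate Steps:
$- (-3881615 - 2167708) = \left(-1\right) \left(-6049323\right) = 6049323$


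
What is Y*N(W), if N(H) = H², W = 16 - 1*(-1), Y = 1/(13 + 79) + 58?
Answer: 1542393/92 ≈ 16765.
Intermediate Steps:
Y = 5337/92 (Y = 1/92 + 58 = 5337/92 ≈ 58.011)
W = 17 (W = 16 + 1 = 17)
Y*N(W) = (5337/92)*17² = (5337/92)*289 = 1542393/92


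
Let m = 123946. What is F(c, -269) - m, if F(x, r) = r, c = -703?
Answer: -124215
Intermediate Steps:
F(c, -269) - m = -269 - 1*123946 = -269 - 123946 = -124215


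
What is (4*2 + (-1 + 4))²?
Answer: 121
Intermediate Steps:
(4*2 + (-1 + 4))² = (8 + 3)² = 11² = 121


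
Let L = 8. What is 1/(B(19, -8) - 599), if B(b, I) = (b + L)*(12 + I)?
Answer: -1/491 ≈ -0.0020367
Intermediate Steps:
B(b, I) = (8 + b)*(12 + I) (B(b, I) = (b + 8)*(12 + I) = (8 + b)*(12 + I))
1/(B(19, -8) - 599) = 1/((96 + 8*(-8) + 12*19 - 8*19) - 599) = 1/((96 - 64 + 228 - 152) - 599) = 1/(108 - 599) = 1/(-491) = -1/491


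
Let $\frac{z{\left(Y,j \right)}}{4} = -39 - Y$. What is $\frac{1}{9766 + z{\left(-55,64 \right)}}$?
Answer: $\frac{1}{9830} \approx 0.00010173$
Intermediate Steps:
$z{\left(Y,j \right)} = -156 - 4 Y$ ($z{\left(Y,j \right)} = 4 \left(-39 - Y\right) = -156 - 4 Y$)
$\frac{1}{9766 + z{\left(-55,64 \right)}} = \frac{1}{9766 - -64} = \frac{1}{9766 + \left(-156 + 220\right)} = \frac{1}{9766 + 64} = \frac{1}{9830}$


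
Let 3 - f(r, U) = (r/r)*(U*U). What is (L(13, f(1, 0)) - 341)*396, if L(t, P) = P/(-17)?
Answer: -2296800/17 ≈ -1.3511e+5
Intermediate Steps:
f(r, U) = 3 - U² (f(r, U) = 3 - r/r*U*U = 3 - U²)
L(t, P) = -P/17 (L(t, P) = P*(-1/17) = -P/17)
(L(13, f(1, 0)) - 341)*396 = (-(3 - 1*0²)/17 - 341)*396 = (-(3 - 1*0)/17 - 341)*396 = (-(3 + 0)/17 - 341)*396 = (-1/17*3 - 341)*396 = (-3/17 - 341)*396 = -5800/17*396 = -2296800/17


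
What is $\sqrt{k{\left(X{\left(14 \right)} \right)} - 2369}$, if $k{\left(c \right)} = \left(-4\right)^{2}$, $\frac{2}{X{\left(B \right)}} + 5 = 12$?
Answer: $i \sqrt{2353} \approx 48.508 i$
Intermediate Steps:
$X{\left(B \right)} = \frac{2}{7}$ ($X{\left(B \right)} = \frac{2}{-5 + 12} = \frac{2}{7}$)
$k{\left(c \right)} = 16$
$\sqrt{k{\left(X{\left(14 \right)} \right)} - 2369} = \sqrt{16 - 2369} = \sqrt{-2353} = i \sqrt{2353}$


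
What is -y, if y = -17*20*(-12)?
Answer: -4080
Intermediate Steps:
y = 4080 (y = -340*(-12) = 4080)
-y = -1*4080 = -4080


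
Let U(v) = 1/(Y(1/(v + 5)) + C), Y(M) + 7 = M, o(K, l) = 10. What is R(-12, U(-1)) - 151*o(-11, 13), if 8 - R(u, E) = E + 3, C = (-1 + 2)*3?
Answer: -22571/15 ≈ -1504.7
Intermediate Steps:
Y(M) = -7 + M
C = 3 (C = 1*3 = 3)
U(v) = 1/(-4 + 1/(5 + v)) (U(v) = 1/((-7 + 1/(v + 5)) + 3) = 1/((-7 + 1/(5 + v)) + 3) = 1/(-4 + 1/(5 + v)))
R(u, E) = 5 - E (R(u, E) = 8 - (E + 3) = 8 - (3 + E) = 8 + (-3 - E) = 5 - E)
R(-12, U(-1)) - 151*o(-11, 13) = (5 - (-5 - 1*(-1))/(19 + 4*(-1))) - 151*10 = (5 - (-5 + 1)/(19 - 4)) - 1510 = (5 - (-4)/15) - 1510 = (5 - 1*(-4/15)) - 1510 = (5 + 4/15) - 1510 = 79/15 - 1510 = -22571/15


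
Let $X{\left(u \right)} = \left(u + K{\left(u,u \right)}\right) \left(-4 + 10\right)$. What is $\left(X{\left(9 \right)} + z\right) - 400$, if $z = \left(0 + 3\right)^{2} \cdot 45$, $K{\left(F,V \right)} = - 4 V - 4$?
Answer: $-181$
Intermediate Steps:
$K{\left(F,V \right)} = -4 - 4 V$
$z = 405$ ($z = 3^{2} \cdot 45 = 9 \cdot 45 = 405$)
$X{\left(u \right)} = -24 - 18 u$ ($X{\left(u \right)} = \left(u - \left(4 + 4 u\right)\right) \left(-4 + 10\right) = \left(-4 - 3 u\right) 6 = -24 - 18 u$)
$\left(X{\left(9 \right)} + z\right) - 400 = \left(\left(-24 - 162\right) + 405\right) - 400 = \left(-186 + 405\right) - 400 = 219 - 400 = -181$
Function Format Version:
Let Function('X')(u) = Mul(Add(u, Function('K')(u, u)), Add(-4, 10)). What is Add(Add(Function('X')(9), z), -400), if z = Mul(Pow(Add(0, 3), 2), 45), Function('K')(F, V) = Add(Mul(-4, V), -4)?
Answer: -181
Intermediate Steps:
Function('K')(F, V) = Add(-4, Mul(-4, V))
z = 405 (z = Mul(Pow(3, 2), 45) = Mul(9, 45) = 405)
Function('X')(u) = Add(-24, Mul(-18, u)) (Function('X')(u) = Mul(Add(u, Add(-4, Mul(-4, u))), Add(-4, 10)) = Mul(Add(-4, Mul(-3, u)), 6) = Add(-24, Mul(-18, u)))
Add(Add(Function('X')(9), z), -400) = Add(Add(Add(-24, Mul(-18, 9)), 405), -400) = Add(Add(Add(-24, -162), 405), -400) = Add(Add(-186, 405), -400) = Add(219, -400) = -181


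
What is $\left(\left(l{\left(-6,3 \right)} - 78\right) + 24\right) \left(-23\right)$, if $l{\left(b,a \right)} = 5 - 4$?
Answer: $1219$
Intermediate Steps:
$l{\left(b,a \right)} = 1$ ($l{\left(b,a \right)} = 5 - 4 = 1$)
$\left(\left(l{\left(-6,3 \right)} - 78\right) + 24\right) \left(-23\right) = \left(\left(1 - 78\right) + 24\right) \left(-23\right) = \left(-77 + 24\right) \left(-23\right) = \left(-53\right) \left(-23\right) = 1219$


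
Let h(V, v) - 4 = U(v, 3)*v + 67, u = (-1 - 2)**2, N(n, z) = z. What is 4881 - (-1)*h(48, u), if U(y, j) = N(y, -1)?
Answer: 4943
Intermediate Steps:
U(y, j) = -1
u = 9 (u = (-3)**2 = 9)
h(V, v) = 71 - v (h(V, v) = 4 + (-v + 67) = 4 + (67 - v) = 71 - v)
4881 - (-1)*h(48, u) = 4881 - (-1)*(71 - 1*9) = 4881 - (-1)*(71 - 9) = 4881 - (-1)*62 = 4881 - 1*(-62) = 4881 + 62 = 4943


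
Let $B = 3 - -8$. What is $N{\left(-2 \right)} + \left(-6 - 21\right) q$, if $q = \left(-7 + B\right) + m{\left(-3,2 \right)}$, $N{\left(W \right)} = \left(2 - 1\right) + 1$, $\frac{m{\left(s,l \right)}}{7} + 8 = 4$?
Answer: $650$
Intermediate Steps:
$m{\left(s,l \right)} = -28$ ($m{\left(s,l \right)} = -56 + 7 \cdot 4 = -56 + 28 = -28$)
$B = 11$ ($B = 3 + 8 = 11$)
$N{\left(W \right)} = 2$ ($N{\left(W \right)} = 1 + 1 = 2$)
$q = -24$ ($q = \left(-7 + 11\right) - 28 = 4 - 28 = -24$)
$N{\left(-2 \right)} + \left(-6 - 21\right) q = 2 + \left(-6 - 21\right) \left(-24\right) = 2 - -648 = 2 + 648 = 650$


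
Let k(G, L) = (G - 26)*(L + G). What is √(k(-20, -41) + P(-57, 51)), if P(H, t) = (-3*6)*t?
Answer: 4*√118 ≈ 43.451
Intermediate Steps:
k(G, L) = (-26 + G)*(G + L)
P(H, t) = -18*t
√(k(-20, -41) + P(-57, 51)) = √(((-20)² - 26*(-20) - 26*(-41) - 20*(-41)) - 18*51) = √((400 + 520 + 1066 + 820) - 918) = √(2806 - 918) = √1888 = 4*√118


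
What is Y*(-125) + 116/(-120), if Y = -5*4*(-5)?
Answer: -375029/30 ≈ -12501.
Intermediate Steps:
Y = 100 (Y = -20*(-5) = 100)
Y*(-125) + 116/(-120) = 100*(-125) + 116/(-120) = -12500 + 116*(-1/120) = -12500 - 29/30 = -375029/30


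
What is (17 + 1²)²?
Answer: 324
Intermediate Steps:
(17 + 1²)² = (17 + 1)² = 18² = 324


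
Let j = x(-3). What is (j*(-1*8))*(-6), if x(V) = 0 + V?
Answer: -144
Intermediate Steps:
x(V) = V
j = -3
(j*(-1*8))*(-6) = -(-3)*8*(-6) = -3*(-8)*(-6) = 24*(-6) = -144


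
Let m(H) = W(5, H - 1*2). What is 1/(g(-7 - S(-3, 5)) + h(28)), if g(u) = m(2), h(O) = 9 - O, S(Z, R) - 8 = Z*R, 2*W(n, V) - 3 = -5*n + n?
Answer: -2/55 ≈ -0.036364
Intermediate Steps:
W(n, V) = 3/2 - 2*n (W(n, V) = 3/2 + (-5*n + n)/2 = 3/2 + (-4*n)/2 = 3/2 - 2*n)
m(H) = -17/2 (m(H) = 3/2 - 2*5 = 3/2 - 10 = -17/2)
S(Z, R) = 8 + R*Z (S(Z, R) = 8 + Z*R = 8 + R*Z)
g(u) = -17/2
1/(g(-7 - S(-3, 5)) + h(28)) = 1/(-17/2 + (9 - 1*28)) = 1/(-17/2 + (9 - 28)) = 1/(-17/2 - 19) = 1/(-55/2) = -2/55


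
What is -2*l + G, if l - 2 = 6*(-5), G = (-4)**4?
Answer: 312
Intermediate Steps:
G = 256
l = -28 (l = 2 + 6*(-5) = 2 - 30 = -28)
-2*l + G = -2*(-28) + 256 = 56 + 256 = 312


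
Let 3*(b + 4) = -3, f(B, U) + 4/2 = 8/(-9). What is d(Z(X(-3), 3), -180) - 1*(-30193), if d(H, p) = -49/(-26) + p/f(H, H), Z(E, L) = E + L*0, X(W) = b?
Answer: 786687/26 ≈ 30257.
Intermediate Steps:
f(B, U) = -26/9 (f(B, U) = -2 + 8/(-9) = -2 + 8*(-⅑) = -2 - 8/9 = -26/9)
b = -5 (b = -4 + (⅓)*(-3) = -4 - 1 = -5)
X(W) = -5
Z(E, L) = E (Z(E, L) = E + 0 = E)
d(H, p) = 49/26 - 9*p/26 (d(H, p) = -49/(-26) + p/(-26/9) = -49*(-1/26) + p*(-9/26) = 49/26 - 9*p/26)
d(Z(X(-3), 3), -180) - 1*(-30193) = (49/26 - 9/26*(-180)) - 1*(-30193) = (49/26 + 810/13) + 30193 = 1669/26 + 30193 = 786687/26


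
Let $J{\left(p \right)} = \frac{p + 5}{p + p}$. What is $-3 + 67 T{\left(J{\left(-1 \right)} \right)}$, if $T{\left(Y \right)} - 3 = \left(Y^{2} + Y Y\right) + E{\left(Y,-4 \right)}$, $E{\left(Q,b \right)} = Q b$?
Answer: $1270$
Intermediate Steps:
$J{\left(p \right)} = \frac{5 + p}{2 p}$
$T{\left(Y \right)} = 3 - 4 Y + 2 Y^{2}$ ($T{\left(Y \right)} = 3 + \left(\left(Y^{2} + Y Y\right) + Y \left(-4\right)\right) = 3 - \left(- 2 Y^{2} + 4 Y\right) = 3 + \left(2 Y^{2} - 4 Y\right) = 3 + \left(- 4 Y + 2 Y^{2}\right) = 3 - 4 Y + 2 Y^{2}$)
$-3 + 67 T{\left(J{\left(-1 \right)} \right)} = -3 + 67 \left(3 - 4 \frac{5 - 1}{2 \left(-1\right)} + 2 \left(\frac{5 - 1}{2 \left(-1\right)}\right)^{2}\right) = -3 + 67 \left(3 - 4 \cdot \frac{1}{2} \left(-1\right) 4 + 2 \left(\frac{1}{2} \left(-1\right) 4\right)^{2}\right) = -3 + 67 \left(3 - -8 + 2 \left(-2\right)^{2}\right) = -3 + 67 \left(3 + 8 + 2 \cdot 4\right) = -3 + 67 \left(3 + 8 + 8\right) = -3 + 67 \cdot 19 = -3 + 1273 = 1270$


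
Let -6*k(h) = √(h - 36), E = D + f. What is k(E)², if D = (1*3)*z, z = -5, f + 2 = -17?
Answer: -35/18 ≈ -1.9444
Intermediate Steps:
f = -19 (f = -2 - 17 = -19)
D = -15 (D = (1*3)*(-5) = 3*(-5) = -15)
E = -34 (E = -15 - 19 = -34)
k(h) = -√(-36 + h)/6 (k(h) = -√(h - 36)/6 = -√(-36 + h)/6)
k(E)² = (-√(-36 - 34)/6)² = (-I*√70/6)² = -35/18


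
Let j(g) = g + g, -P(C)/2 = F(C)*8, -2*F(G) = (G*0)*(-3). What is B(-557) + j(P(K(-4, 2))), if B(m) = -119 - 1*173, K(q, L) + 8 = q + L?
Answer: -292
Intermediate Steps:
K(q, L) = -8 + L + q (K(q, L) = -8 + (q + L) = -8 + (L + q) = -8 + L + q)
F(G) = 0 (F(G) = -G*0*(-3)/2 = -0*(-3) = -½*0 = 0)
P(C) = 0 (P(C) = -0*8 = -2*0 = 0)
B(m) = -292 (B(m) = -119 - 173 = -292)
j(g) = 2*g
B(-557) + j(P(K(-4, 2))) = -292 + 2*0 = -292 + 0 = -292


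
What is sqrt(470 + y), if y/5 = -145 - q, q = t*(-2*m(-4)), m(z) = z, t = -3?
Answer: 3*I*sqrt(15) ≈ 11.619*I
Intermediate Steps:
q = -24 (q = -(-6)*(-4) = -3*8 = -24)
y = -605 (y = 5*(-145 - 1*(-24)) = 5*(-145 + 24) = 5*(-121) = -605)
sqrt(470 + y) = sqrt(470 - 605) = sqrt(-135) = 3*I*sqrt(15)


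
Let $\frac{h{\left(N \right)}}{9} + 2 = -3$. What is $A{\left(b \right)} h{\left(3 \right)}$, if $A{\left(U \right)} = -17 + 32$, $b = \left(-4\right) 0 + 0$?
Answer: $-675$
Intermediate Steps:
$h{\left(N \right)} = -45$ ($h{\left(N \right)} = -18 + 9 \left(-3\right) = -18 - 27 = -45$)
$b = 0$ ($b = 0 + 0 = 0$)
$A{\left(U \right)} = 15$
$A{\left(b \right)} h{\left(3 \right)} = 15 \left(-45\right) = -675$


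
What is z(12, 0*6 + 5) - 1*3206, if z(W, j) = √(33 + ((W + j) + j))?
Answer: -3206 + √55 ≈ -3198.6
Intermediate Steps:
z(W, j) = √(33 + W + 2*j) (z(W, j) = √(33 + (W + 2*j)) = √(33 + W + 2*j))
z(12, 0*6 + 5) - 1*3206 = √(33 + 12 + 2*(0*6 + 5)) - 1*3206 = √(33 + 12 + 2*(0 + 5)) - 3206 = √(33 + 12 + 2*5) - 3206 = √(33 + 12 + 10) - 3206 = √55 - 3206 = -3206 + √55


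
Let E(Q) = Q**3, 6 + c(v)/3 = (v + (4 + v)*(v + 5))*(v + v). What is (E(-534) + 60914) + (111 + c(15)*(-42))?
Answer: -153704623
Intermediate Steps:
c(v) = -18 + 6*v*(v + (4 + v)*(5 + v)) (c(v) = -18 + 3*((v + (4 + v)*(v + 5))*(v + v)) = -18 + 3*((v + (4 + v)*(5 + v))*(2*v)) = -18 + 3*(2*v*(v + (4 + v)*(5 + v))) = -18 + 6*v*(v + (4 + v)*(5 + v)))
(E(-534) + 60914) + (111 + c(15)*(-42)) = ((-534)**3 + 60914) + (111 + (-18 + 6*15**3 + 60*15**2 + 120*15)*(-42)) = (-152273304 + 60914) + (111 + (-18 + 6*3375 + 60*225 + 1800)*(-42)) = -152212390 + (111 + (-18 + 20250 + 13500 + 1800)*(-42)) = -152212390 + (111 + 35532*(-42)) = -152212390 + (111 - 1492344) = -152212390 - 1492233 = -153704623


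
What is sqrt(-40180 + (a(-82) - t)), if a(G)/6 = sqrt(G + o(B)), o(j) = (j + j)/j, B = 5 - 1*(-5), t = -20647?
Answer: sqrt(-19533 + 24*I*sqrt(5)) ≈ 0.192 + 139.76*I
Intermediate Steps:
B = 10 (B = 5 + 5 = 10)
o(j) = 2 (o(j) = (2*j)/j = 2)
a(G) = 6*sqrt(2 + G) (a(G) = 6*sqrt(G + 2) = 6*sqrt(2 + G))
sqrt(-40180 + (a(-82) - t)) = sqrt(-40180 + (6*sqrt(2 - 82) - 1*(-20647))) = sqrt(-40180 + (6*sqrt(-80) + 20647)) = sqrt(-40180 + (6*(4*I*sqrt(5)) + 20647)) = sqrt(-40180 + (24*I*sqrt(5) + 20647)) = sqrt(-40180 + (20647 + 24*I*sqrt(5))) = sqrt(-19533 + 24*I*sqrt(5))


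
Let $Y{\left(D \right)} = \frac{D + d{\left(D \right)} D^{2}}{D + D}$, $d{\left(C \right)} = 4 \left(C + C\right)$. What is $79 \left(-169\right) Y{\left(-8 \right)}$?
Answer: $- \frac{6849063}{2} \approx -3.4245 \cdot 10^{6}$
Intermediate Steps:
$d{\left(C \right)} = 8 C$ ($d{\left(C \right)} = 4 \cdot 2 C = 8 C$)
$Y{\left(D \right)} = \frac{D + 8 D^{3}}{2 D}$ ($Y{\left(D \right)} = \frac{D + 8 D D^{2}}{D + D} = \frac{D + 8 D^{3}}{2 D}$)
$79 \left(-169\right) Y{\left(-8 \right)} = 79 \left(-169\right) \left(\frac{1}{2} + 4 \left(-8\right)^{2}\right) = - 13351 \left(\frac{1}{2} + 4 \cdot 64\right) = - 13351 \left(\frac{1}{2} + 256\right) = \left(-13351\right) \frac{513}{2} = - \frac{6849063}{2}$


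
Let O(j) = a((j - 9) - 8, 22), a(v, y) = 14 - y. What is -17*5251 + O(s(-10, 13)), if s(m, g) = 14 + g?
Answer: -89275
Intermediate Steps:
O(j) = -8 (O(j) = 14 - 1*22 = 14 - 22 = -8)
-17*5251 + O(s(-10, 13)) = -17*5251 - 8 = -89267 - 8 = -89275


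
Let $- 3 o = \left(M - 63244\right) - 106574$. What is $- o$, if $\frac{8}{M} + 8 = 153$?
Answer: $- \frac{24623602}{435} \approx -56606.0$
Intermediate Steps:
$M = \frac{8}{145}$ ($M = \frac{8}{-8 + 153} = \frac{8}{145} \approx 0.055172$)
$o = \frac{24623602}{435}$ ($o = - \frac{\left(\frac{8}{145} - 63244\right) - 106574}{3} = - \frac{- \frac{9170372}{145} - 106574}{3} = \left(- \frac{1}{3}\right) \left(- \frac{24623602}{145}\right) = \frac{24623602}{435} \approx 56606.0$)
$- o = \left(-1\right) \frac{24623602}{435} = - \frac{24623602}{435}$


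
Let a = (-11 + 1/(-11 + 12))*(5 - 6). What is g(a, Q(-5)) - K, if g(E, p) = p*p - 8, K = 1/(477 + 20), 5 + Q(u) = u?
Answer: 45723/497 ≈ 91.998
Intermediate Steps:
Q(u) = -5 + u
a = 10 (a = (-11 + 1/1)*(-1) = (-11 + 1)*(-1) = -10*(-1) = 10)
K = 1/497 ≈ 0.0020121
g(E, p) = -8 + p**2 (g(E, p) = p**2 - 8 = -8 + p**2)
g(a, Q(-5)) - K = (-8 + (-5 - 5)**2) - 1*1/497 = (-8 + (-10)**2) - 1/497 = (-8 + 100) - 1/497 = 92 - 1/497 = 45723/497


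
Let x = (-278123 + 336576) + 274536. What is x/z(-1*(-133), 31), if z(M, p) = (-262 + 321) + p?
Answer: 332989/90 ≈ 3699.9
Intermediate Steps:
z(M, p) = 59 + p
x = 332989 (x = 58453 + 274536 = 332989)
x/z(-1*(-133), 31) = 332989/(59 + 31) = 332989/90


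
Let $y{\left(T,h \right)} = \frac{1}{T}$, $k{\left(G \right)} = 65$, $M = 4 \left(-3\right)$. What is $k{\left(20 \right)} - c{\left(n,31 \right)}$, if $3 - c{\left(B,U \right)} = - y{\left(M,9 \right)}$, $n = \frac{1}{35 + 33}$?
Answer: $\frac{745}{12} \approx 62.083$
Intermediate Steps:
$M = -12$
$n = \frac{1}{68} \approx 0.014706$
$c{\left(B,U \right)} = \frac{35}{12}$ ($c{\left(B,U \right)} = 3 - - \frac{1}{-12} = 3 - \left(-1\right) \left(- \frac{1}{12}\right) = 3 - \frac{1}{12} = \frac{35}{12}$)
$k{\left(20 \right)} - c{\left(n,31 \right)} = 65 - \frac{35}{12} = \frac{745}{12}$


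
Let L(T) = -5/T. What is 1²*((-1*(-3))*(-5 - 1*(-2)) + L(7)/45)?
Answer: -568/63 ≈ -9.0159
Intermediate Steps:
1²*((-1*(-3))*(-5 - 1*(-2)) + L(7)/45) = 1²*((-1*(-3))*(-5 - 1*(-2)) - 5/7/45) = 1*(3*(-5 + 2) - 5*⅐*(1/45)) = 1*(3*(-3) - 5/7*1/45) = 1*(-9 - 1/63) = 1*(-568/63) = -568/63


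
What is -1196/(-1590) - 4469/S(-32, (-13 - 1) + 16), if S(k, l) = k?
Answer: 3571991/25440 ≈ 140.41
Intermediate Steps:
-1196/(-1590) - 4469/S(-32, (-13 - 1) + 16) = -1196/(-1590) - 4469/(-32) = -1196*(-1/1590) - 4469*(-1/32) = 598/795 + 4469/32 = 3571991/25440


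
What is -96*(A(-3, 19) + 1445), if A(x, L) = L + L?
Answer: -142368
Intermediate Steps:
A(x, L) = 2*L
-96*(A(-3, 19) + 1445) = -96*(2*19 + 1445) = -96*(38 + 1445) = -96*1483 = -142368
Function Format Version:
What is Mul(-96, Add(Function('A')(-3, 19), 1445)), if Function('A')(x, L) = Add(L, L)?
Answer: -142368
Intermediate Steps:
Function('A')(x, L) = Mul(2, L)
Mul(-96, Add(Function('A')(-3, 19), 1445)) = Mul(-96, Add(Mul(2, 19), 1445)) = Mul(-96, Add(38, 1445)) = Mul(-96, 1483) = -142368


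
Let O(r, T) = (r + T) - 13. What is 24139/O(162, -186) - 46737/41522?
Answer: -1004028827/1536314 ≈ -653.53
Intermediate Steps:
O(r, T) = -13 + T + r (O(r, T) = (T + r) - 13 = -13 + T + r)
24139/O(162, -186) - 46737/41522 = 24139/(-13 - 186 + 162) - 46737/41522 = 24139/(-37) - 46737*1/41522 = 24139*(-1/37) - 46737/41522 = -24139/37 - 46737/41522 = -1004028827/1536314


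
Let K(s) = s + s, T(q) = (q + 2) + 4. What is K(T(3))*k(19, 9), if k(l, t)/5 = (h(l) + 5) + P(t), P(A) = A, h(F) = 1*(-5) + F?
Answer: 2520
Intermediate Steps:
h(F) = -5 + F
T(q) = 6 + q (T(q) = (2 + q) + 4 = 6 + q)
k(l, t) = 5*l + 5*t (k(l, t) = 5*(((-5 + l) + 5) + t) = 5*(l + t) = 5*l + 5*t)
K(s) = 2*s
K(T(3))*k(19, 9) = (2*(6 + 3))*(5*19 + 5*9) = (2*9)*(95 + 45) = 18*140 = 2520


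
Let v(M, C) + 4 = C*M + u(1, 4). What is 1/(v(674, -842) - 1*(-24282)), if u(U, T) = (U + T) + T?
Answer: -1/543221 ≈ -1.8409e-6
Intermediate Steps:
u(U, T) = U + 2*T (u(U, T) = (T + U) + T = U + 2*T)
v(M, C) = 5 + C*M (v(M, C) = -4 + (C*M + (1 + 2*4)) = -4 + (C*M + (1 + 8)) = -4 + (C*M + 9) = -4 + (9 + C*M) = 5 + C*M)
1/(v(674, -842) - 1*(-24282)) = 1/((5 - 842*674) - 1*(-24282)) = 1/((5 - 567508) + 24282) = 1/(-567503 + 24282) = 1/(-543221) = -1/543221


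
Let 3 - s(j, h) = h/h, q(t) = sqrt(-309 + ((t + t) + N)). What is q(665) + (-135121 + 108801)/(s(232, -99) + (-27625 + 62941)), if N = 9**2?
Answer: -13160/17659 + sqrt(1102) ≈ 32.451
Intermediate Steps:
N = 81
q(t) = sqrt(-228 + 2*t) (q(t) = sqrt(-309 + ((t + t) + 81)) = sqrt(-309 + (2*t + 81)) = sqrt(-309 + (81 + 2*t)) = sqrt(-228 + 2*t))
s(j, h) = 2 (s(j, h) = 3 - h/h = 3 - 1*1 = 3 - 1 = 2)
q(665) + (-135121 + 108801)/(s(232, -99) + (-27625 + 62941)) = sqrt(-228 + 2*665) + (-135121 + 108801)/(2 + (-27625 + 62941)) = sqrt(-228 + 1330) - 26320/(2 + 35316) = sqrt(1102) - 26320/35318 = sqrt(1102) - 26320*1/35318 = sqrt(1102) - 13160/17659 = -13160/17659 + sqrt(1102)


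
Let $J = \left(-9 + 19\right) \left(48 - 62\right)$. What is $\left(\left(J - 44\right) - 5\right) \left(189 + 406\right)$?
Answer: $-112455$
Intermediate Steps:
$J = -140$ ($J = 10 \left(-14\right) = -140$)
$\left(\left(J - 44\right) - 5\right) \left(189 + 406\right) = \left(\left(-140 - 44\right) - 5\right) \left(189 + 406\right) = \left(-184 - 5\right) 595 = \left(-189\right) 595 = -112455$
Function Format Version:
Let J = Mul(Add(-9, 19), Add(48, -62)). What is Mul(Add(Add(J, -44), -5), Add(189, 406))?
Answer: -112455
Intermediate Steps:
J = -140 (J = Mul(10, -14) = -140)
Mul(Add(Add(J, -44), -5), Add(189, 406)) = Mul(Add(Add(-140, -44), -5), Add(189, 406)) = Mul(Add(-184, -5), 595) = Mul(-189, 595) = -112455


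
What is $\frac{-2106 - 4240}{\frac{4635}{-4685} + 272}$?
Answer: $- \frac{5946202}{253937} \approx -23.416$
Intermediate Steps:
$\frac{-2106 - 4240}{\frac{4635}{-4685} + 272} = - \frac{6346}{4635 \left(- \frac{1}{4685}\right) + 272} = - \frac{6346}{- \frac{927}{937} + 272} = - \frac{6346}{\frac{253937}{937}} = \left(-6346\right) \frac{937}{253937} = - \frac{5946202}{253937}$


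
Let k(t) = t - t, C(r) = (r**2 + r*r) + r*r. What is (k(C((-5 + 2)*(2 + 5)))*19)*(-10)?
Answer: 0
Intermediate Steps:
C(r) = 3*r**2 (C(r) = (r**2 + r**2) + r**2 = 2*r**2 + r**2 = 3*r**2)
k(t) = 0
(k(C((-5 + 2)*(2 + 5)))*19)*(-10) = (0*19)*(-10) = 0*(-10) = 0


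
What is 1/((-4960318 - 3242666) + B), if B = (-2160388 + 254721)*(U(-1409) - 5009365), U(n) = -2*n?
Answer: 1/9540803198865 ≈ 1.0481e-13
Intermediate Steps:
B = 9540811401849 (B = (-2160388 + 254721)*(-2*(-1409) - 5009365) = -1905667*(2818 - 5009365) = -1905667*(-5006547) = 9540811401849)
1/((-4960318 - 3242666) + B) = 1/((-4960318 - 3242666) + 9540811401849) = 1/(-8202984 + 9540811401849) = 1/9540803198865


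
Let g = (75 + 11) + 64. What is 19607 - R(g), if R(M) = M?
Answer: 19457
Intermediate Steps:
g = 150 (g = 86 + 64 = 150)
19607 - R(g) = 19607 - 1*150 = 19607 - 150 = 19457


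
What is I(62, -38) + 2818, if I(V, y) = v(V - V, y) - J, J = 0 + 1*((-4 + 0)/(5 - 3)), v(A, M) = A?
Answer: 2820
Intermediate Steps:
J = -2 (J = 0 + 1*(-4/2) = 0 + 1*(-4*½) = 0 + 1*(-2) = 0 - 2 = -2)
I(V, y) = 2 (I(V, y) = (V - V) - 1*(-2) = 0 + 2 = 2)
I(62, -38) + 2818 = 2 + 2818 = 2820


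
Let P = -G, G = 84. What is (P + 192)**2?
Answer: 11664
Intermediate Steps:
P = -84 (P = -1*84 = -84)
(P + 192)**2 = (-84 + 192)**2 = 108**2 = 11664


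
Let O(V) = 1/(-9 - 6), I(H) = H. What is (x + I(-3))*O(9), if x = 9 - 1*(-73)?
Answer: -79/15 ≈ -5.2667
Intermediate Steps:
O(V) = -1/15 (O(V) = 1/(-15) = -1/15)
x = 82 (x = 9 + 73 = 82)
(x + I(-3))*O(9) = (82 - 3)*(-1/15) = 79*(-1/15) = -79/15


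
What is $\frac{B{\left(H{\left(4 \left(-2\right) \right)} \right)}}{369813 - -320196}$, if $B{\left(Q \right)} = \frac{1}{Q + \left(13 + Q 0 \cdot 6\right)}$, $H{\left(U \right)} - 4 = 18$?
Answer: $\frac{1}{24150315} \approx 4.1407 \cdot 10^{-8}$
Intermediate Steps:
$H{\left(U \right)} = 22$ ($H{\left(U \right)} = 4 + 18 = 22$)
$B{\left(Q \right)} = \frac{1}{13 + Q}$ ($B{\left(Q \right)} = \frac{1}{Q + \left(13 + Q 0\right)} = \frac{1}{Q + \left(13 + 0\right)} = \frac{1}{Q + 13} = \frac{1}{13 + Q}$)
$\frac{B{\left(H{\left(4 \left(-2\right) \right)} \right)}}{369813 - -320196} = \frac{1}{\left(13 + 22\right) \left(369813 - -320196\right)} = \frac{1}{35 \left(369813 + 320196\right)} = \frac{1}{35 \cdot 690009} = \frac{1}{35} \cdot \frac{1}{690009} = \frac{1}{24150315}$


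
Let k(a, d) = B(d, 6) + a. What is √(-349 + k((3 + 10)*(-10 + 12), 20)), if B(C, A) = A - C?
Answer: I*√337 ≈ 18.358*I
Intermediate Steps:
k(a, d) = 6 + a - d (k(a, d) = (6 - d) + a = 6 + a - d)
√(-349 + k((3 + 10)*(-10 + 12), 20)) = √(-349 + (6 + (3 + 10)*(-10 + 12) - 1*20)) = √(-349 + (6 + 13*2 - 20)) = √(-349 + (6 + 26 - 20)) = √(-349 + 12) = √(-337) = I*√337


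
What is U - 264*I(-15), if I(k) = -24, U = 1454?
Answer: 7790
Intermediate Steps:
U - 264*I(-15) = 1454 - 264*(-24) = 1454 + 6336 = 7790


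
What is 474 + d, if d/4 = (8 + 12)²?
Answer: 2074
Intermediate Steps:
d = 1600 (d = 4*(8 + 12)² = 4*20² = 4*400 = 1600)
474 + d = 474 + 1600 = 2074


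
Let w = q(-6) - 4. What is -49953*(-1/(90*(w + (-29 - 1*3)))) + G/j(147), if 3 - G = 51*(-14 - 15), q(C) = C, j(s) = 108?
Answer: 71/140 ≈ 0.50714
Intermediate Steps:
w = -10 (w = -6 - 4 = -10)
G = 1482 (G = 3 - 51*(-14 - 15) = 3 - 51*(-29) = 3 - 1*(-1479) = 3 + 1479 = 1482)
-49953*(-1/(90*(w + (-29 - 1*3)))) + G/j(147) = -49953*(-1/(90*(-10 + (-29 - 1*3)))) + 1482/108 = -49953*(-1/(90*(-10 + (-29 - 3)))) + 1482*(1/108) = -49953*(-1/(90*(-10 - 32))) + 247/18 = -49953/((-42*(-90))) + 247/18 = -49953/3780 + 247/18 = -49953*1/3780 + 247/18 = -16651/1260 + 247/18 = 71/140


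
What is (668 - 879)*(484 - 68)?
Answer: -87776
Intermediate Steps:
(668 - 879)*(484 - 68) = -211*416 = -87776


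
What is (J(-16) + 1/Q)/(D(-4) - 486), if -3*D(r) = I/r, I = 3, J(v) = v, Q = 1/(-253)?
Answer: 1076/1943 ≈ 0.55378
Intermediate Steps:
Q = -1/253 ≈ -0.0039526
D(r) = -1/r
(J(-16) + 1/Q)/(D(-4) - 486) = (-16 + 1/(-1/253))/(-1/(-4) - 486) = (-16 - 253)/(-1*(-¼) - 486) = -269/(¼ - 486) = -269/(-1943/4) = -269*(-4/1943) = 1076/1943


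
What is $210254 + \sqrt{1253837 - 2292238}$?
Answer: $210254 + i \sqrt{1038401} \approx 2.1025 \cdot 10^{5} + 1019.0 i$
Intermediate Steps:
$210254 + \sqrt{1253837 - 2292238} = 210254 + \sqrt{-1038401} = 210254 + i \sqrt{1038401}$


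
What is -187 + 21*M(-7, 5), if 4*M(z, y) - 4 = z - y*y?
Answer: -334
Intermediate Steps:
M(z, y) = 1 - y**2/4 + z/4 (M(z, y) = 1 + (z - y*y)/4 = 1 + (z - y**2)/4 = 1 + (-y**2/4 + z/4) = 1 - y**2/4 + z/4)
-187 + 21*M(-7, 5) = -187 + 21*(1 - 1/4*5**2 + (1/4)*(-7)) = -187 + 21*(1 - 1/4*25 - 7/4) = -187 + 21*(1 - 25/4 - 7/4) = -187 + 21*(-7) = -187 - 147 = -334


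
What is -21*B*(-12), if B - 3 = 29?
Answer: 8064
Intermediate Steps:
B = 32 (B = 3 + 29 = 32)
-21*B*(-12) = -21*32*(-12) = -672*(-12) = 8064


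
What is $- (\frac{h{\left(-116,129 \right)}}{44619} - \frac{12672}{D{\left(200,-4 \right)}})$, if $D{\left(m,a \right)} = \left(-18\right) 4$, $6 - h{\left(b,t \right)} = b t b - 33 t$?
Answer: $- \frac{2040461}{14873} \approx -137.19$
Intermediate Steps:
$h{\left(b,t \right)} = 6 + 33 t - t b^{2}$ ($h{\left(b,t \right)} = 6 - \left(b t b - 33 t\right) = 6 - \left(t b^{2} - 33 t\right) = 6 - \left(- 33 t + t b^{2}\right) = 6 + 33 t - t b^{2}$)
$D{\left(m,a \right)} = -72$
$- (\frac{h{\left(-116,129 \right)}}{44619} - \frac{12672}{D{\left(200,-4 \right)}}) = - (\frac{6 + 33 \cdot 129 - 129 \left(-116\right)^{2}}{44619} - \frac{12672}{-72}) = - (\left(6 + 4257 - 129 \cdot 13456\right) \frac{1}{44619} - -176) = - (\left(6 + 4257 - 1735824\right) \frac{1}{44619} + 176) = - (\left(-1731561\right) \frac{1}{44619} + 176) = - (- \frac{577187}{14873} + 176) = \left(-1\right) \frac{2040461}{14873} = - \frac{2040461}{14873}$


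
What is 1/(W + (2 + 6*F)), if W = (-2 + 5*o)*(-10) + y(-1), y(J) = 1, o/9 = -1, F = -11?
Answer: 1/407 ≈ 0.0024570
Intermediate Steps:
o = -9 (o = 9*(-1) = -9)
W = 471 (W = (-2 + 5*(-9))*(-10) + 1 = (-2 - 45)*(-10) + 1 = -47*(-10) + 1 = 470 + 1 = 471)
1/(W + (2 + 6*F)) = 1/(471 + (2 + 6*(-11))) = 1/(471 + (2 - 66)) = 1/(471 - 64) = 1/407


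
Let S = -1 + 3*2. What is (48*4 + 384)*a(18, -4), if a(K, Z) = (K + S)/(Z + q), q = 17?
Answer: 13248/13 ≈ 1019.1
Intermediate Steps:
S = 5 (S = -1 + 6 = 5)
a(K, Z) = (5 + K)/(17 + Z) (a(K, Z) = (K + 5)/(Z + 17) = (5 + K)/(17 + Z))
(48*4 + 384)*a(18, -4) = (48*4 + 384)*((5 + 18)/(17 - 4)) = (192 + 384)*(23/13) = 576*((1/13)*23) = 576*(23/13) = 13248/13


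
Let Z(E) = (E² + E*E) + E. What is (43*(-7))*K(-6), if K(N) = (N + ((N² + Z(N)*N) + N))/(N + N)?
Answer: -9331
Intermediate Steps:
Z(E) = E + 2*E² (Z(E) = (E² + E²) + E = 2*E² + E = E + 2*E²)
K(N) = (N² + 2*N + N²*(1 + 2*N))/(2*N) (K(N) = (N + ((N² + (N*(1 + 2*N))*N) + N))/(N + N) = (N + ((N² + N²*(1 + 2*N)) + N))/((2*N)) = (N + (N + N² + N²*(1 + 2*N)))*(1/(2*N)) = (N² + 2*N + N²*(1 + 2*N))*(1/(2*N)) = (N² + 2*N + N²*(1 + 2*N))/(2*N))
(43*(-7))*K(-6) = (43*(-7))*(1 - 6 + (-6)²) = -301*(1 - 6 + 36) = -301*31 = -9331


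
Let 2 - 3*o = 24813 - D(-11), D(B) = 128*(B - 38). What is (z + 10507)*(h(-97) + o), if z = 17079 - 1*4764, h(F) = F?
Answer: -238672476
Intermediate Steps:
z = 12315 (z = 17079 - 4764 = 12315)
D(B) = -4864 + 128*B (D(B) = 128*(-38 + B) = -4864 + 128*B)
o = -10361 (o = 2/3 - (24813 - (-4864 + 128*(-11)))/3 = 2/3 - (24813 - (-4864 - 1408))/3 = 2/3 - (24813 - 1*(-6272))/3 = 2/3 - (24813 + 6272)/3 = 2/3 - 1/3*31085 = 2/3 - 31085/3 = -10361)
(z + 10507)*(h(-97) + o) = (12315 + 10507)*(-97 - 10361) = 22822*(-10458) = -238672476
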